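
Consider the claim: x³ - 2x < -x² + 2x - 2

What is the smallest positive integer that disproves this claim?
Testing positive integers:
x = 1: LHS = 1³ - 2·1 = -1, RHS = -1² + 2·1 - 2 = -1; -1 < -1 — FAILS  ← smallest positive counterexample

Answer: x = 1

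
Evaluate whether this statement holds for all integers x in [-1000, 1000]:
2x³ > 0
The claim fails at x = 0:
x = 0: LHS = 2·0³ = 0; 0 > 0 — FAILS

Because a single integer refutes it, the statement is false.

Answer: False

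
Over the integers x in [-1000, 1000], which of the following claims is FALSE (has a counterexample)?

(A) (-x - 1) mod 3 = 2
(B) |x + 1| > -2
(A) x = 1: LHS = (-1 - 1) mod 3 = (-2) mod 3 = 1; 1 = 2 — FAILS

(B) An absolute value is never negative, so the left side is ≥ 0 for every x, while the right side is -2. Tightest case in [-1000, 1000] is x = -1:
x = -1: LHS = |(-1) + 1| = |0| = 0; 0 > -2 — holds
Hence LHS − RHS is never zero or negative, i.e. LHS > RHS throughout, so the relation holds for every integer in [-1000, 1000].

Only (A) has a counterexample.

Answer: A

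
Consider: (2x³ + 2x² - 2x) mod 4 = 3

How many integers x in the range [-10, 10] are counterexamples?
Counterexamples in [-10, 10]: {-10, -9, -8, -7, -6, -5, -4, -3, -2, -1, 0, 1, 2, 3, 4, 5, 6, 7, 8, 9, 10}.

Counting them gives 21 values.

Answer: 21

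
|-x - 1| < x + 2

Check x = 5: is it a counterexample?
Substitute x = 5 into the relation:
x = 5: LHS = |-5 - 1| = |-6| = 6, RHS = 5 + 2 = 7; 6 < 7 — holds

The claim holds here, so x = 5 is not a counterexample. (A counterexample exists elsewhere, e.g. x = -2.)

Answer: No, x = 5 is not a counterexample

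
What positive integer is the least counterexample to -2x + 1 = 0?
Testing positive integers:
x = 1: LHS = -2·1 + 1 = -1; -1 = 0 — FAILS  ← smallest positive counterexample

Answer: x = 1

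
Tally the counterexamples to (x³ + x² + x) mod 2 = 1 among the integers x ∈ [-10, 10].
Counterexamples in [-10, 10]: {-10, -8, -6, -4, -2, 0, 2, 4, 6, 8, 10}.

Counting them gives 11 values.

Answer: 11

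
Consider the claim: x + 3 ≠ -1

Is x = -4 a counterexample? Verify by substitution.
Substitute x = -4 into the relation:
x = -4: LHS = (-4) + 3 = -1; -1 ≠ -1 — FAILS

Since the claim fails at x = -4, this value is a counterexample.

Answer: Yes, x = -4 is a counterexample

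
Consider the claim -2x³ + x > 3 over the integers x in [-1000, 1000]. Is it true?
The claim fails at x = 0:
x = 0: LHS = -2·0³ + 0 = 0; 0 > 3 — FAILS

Because a single integer refutes it, the statement is false.

Answer: False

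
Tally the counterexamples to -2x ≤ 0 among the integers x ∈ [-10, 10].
Counterexamples in [-10, 10]: {-10, -9, -8, -7, -6, -5, -4, -3, -2, -1}.

Counting them gives 10 values.

Answer: 10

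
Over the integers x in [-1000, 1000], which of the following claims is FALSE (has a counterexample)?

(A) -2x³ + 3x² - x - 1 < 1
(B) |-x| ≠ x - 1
(A) x = -1: LHS = -2·(-1)³ + 3·(-1)² - (-1) - 1 = 5; 5 < 1 — FAILS

(B) Over all integers in [-1000, 1000], LHS − RHS is always positive; it is smallest at x = 0, where it equals 1:
x = 0: LHS = |-0| = |0| = 0, RHS = 0 - 1 = -1; 0 ≠ -1 — holds
At the ends of the range:
x = -1000: LHS = |-(-1000)| = |1000| = 1000, RHS = (-1000) - 1 = -1001; 1000 ≠ -1001 — holds
x = 1000: LHS = |-1000| = 1000, RHS = 1000 - 1 = 999; 1000 ≠ 999 — holds
Hence LHS − RHS is never 0, i.e. the two sides are never equal, so the relation holds for every integer in [-1000, 1000].

Only (A) has a counterexample.

Answer: A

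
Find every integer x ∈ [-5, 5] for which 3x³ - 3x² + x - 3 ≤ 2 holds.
Holds for: {-5, -4, -3, -2, -1, 0, 1}
Fails for: {2, 3, 4, 5}

Answer: {-5, -4, -3, -2, -1, 0, 1}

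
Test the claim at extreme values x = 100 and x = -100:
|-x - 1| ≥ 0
x = 100: LHS = |-100 - 1| = |-101| = 101; 101 ≥ 0 — holds
x = -100: LHS = |-(-100) - 1| = |99| = 99; 99 ≥ 0 — holds

Answer: Yes, holds for both x = 100 and x = -100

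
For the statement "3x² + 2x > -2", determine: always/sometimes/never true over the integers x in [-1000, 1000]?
Over all integers in [-1000, 1000], LHS − RHS is smallest at x = 0, where it equals 2:
x = 0: LHS = 3·0² + 2·0 = 0; 0 > -2 — holds
At the ends of the range:
x = -1000: LHS = 3·(-1000)² + 2·(-1000) = 2998000; 2998000 > -2 — holds
x = 1000: LHS = 3·1000² + 2·1000 = 3002000; 3002000 > -2 — holds
Hence LHS − RHS is never zero or negative, i.e. LHS > RHS throughout, so the relation holds for every integer in [-1000, 1000].

No counterexample exists.

Answer: Always true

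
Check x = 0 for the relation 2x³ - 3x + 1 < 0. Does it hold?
x = 0: LHS = 2·0³ - 3·0 + 1 = 1; 1 < 0 — FAILS

The relation fails at x = 0, so x = 0 is a counterexample.

Answer: No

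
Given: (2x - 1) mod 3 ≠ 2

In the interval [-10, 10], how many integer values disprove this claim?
Counterexamples in [-10, 10]: {-9, -6, -3, 0, 3, 6, 9}.

Counting them gives 7 values.

Answer: 7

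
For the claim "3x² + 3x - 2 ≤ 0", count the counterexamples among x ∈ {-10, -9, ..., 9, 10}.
Counterexamples in [-10, 10]: {-10, -9, -8, -7, -6, -5, -4, -3, -2, 1, 2, 3, 4, 5, 6, 7, 8, 9, 10}.

Counting them gives 19 values.

Answer: 19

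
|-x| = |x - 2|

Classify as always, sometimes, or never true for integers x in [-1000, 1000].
Holds at x = 1: LHS = |-1| = 1, RHS = |1 - 2| = |-1| = 1; 1 = 1 — holds
Fails at x = 0: LHS = |-0| = |0| = 0, RHS = |0 - 2| = |-2| = 2; 0 = 2 — FAILS
It is satisfied by some integers in the range but not all.

Answer: Sometimes true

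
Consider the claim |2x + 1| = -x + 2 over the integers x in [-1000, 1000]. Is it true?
The claim fails at x = 0:
x = 0: LHS = |2·0 + 1| = |1| = 1, RHS = -0 + 2 = 2; 1 = 2 — FAILS

Because a single integer refutes it, the statement is false.

Answer: False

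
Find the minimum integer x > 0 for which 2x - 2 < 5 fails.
Testing positive integers:
x = 1: LHS = 2·1 - 2 = 0; 0 < 5 — holds
x = 2: LHS = 2·2 - 2 = 2; 2 < 5 — holds
x = 3: LHS = 2·3 - 2 = 4; 4 < 5 — holds
x = 4: LHS = 2·4 - 2 = 6; 6 < 5 — FAILS  ← smallest positive counterexample

Answer: x = 4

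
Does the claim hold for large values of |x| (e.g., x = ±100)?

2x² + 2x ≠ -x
x = 100: LHS = 2·100² + 2·100 = 20200; 20200 ≠ -100 — holds
x = -100: LHS = 2·(-100)² + 2·(-100) = 19800, RHS = -(-100) = 100; 19800 ≠ 100 — holds

Answer: Yes, holds for both x = 100 and x = -100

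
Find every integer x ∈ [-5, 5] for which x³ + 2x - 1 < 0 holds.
Holds for: {-5, -4, -3, -2, -1, 0}
Fails for: {1, 2, 3, 4, 5}

Answer: {-5, -4, -3, -2, -1, 0}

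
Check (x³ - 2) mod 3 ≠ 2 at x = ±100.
x = 100: LHS = (100³ - 2) mod 3 = 999998 mod 3 = 2; 2 ≠ 2 — FAILS
x = -100: LHS = ((-100)³ - 2) mod 3 = (-1000002) mod 3 = 0; 0 ≠ 2 — holds

Answer: Partially: fails for x = 100, holds for x = -100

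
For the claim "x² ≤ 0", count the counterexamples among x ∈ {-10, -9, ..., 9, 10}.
Counterexamples in [-10, 10]: {-10, -9, -8, -7, -6, -5, -4, -3, -2, -1, 1, 2, 3, 4, 5, 6, 7, 8, 9, 10}.

Counting them gives 20 values.

Answer: 20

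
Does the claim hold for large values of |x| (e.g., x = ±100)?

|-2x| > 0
x = 100: LHS = |-2·100| = |-200| = 200; 200 > 0 — holds
x = -100: LHS = |-2·(-100)| = |200| = 200; 200 > 0 — holds

Answer: Yes, holds for both x = 100 and x = -100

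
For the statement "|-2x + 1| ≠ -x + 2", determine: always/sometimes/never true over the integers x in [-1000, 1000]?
Holds at x = 0: LHS = |-2·0 + 1| = |1| = 1, RHS = -0 + 2 = 2; 1 ≠ 2 — holds
Fails at x = 1: LHS = |-2·1 + 1| = |-1| = 1, RHS = -1 + 2 = 1; 1 ≠ 1 — FAILS
It is satisfied by some integers in the range but not all.

Answer: Sometimes true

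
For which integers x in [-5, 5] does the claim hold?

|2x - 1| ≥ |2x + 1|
Holds for: {-5, -4, -3, -2, -1, 0}
Fails for: {1, 2, 3, 4, 5}

Answer: {-5, -4, -3, -2, -1, 0}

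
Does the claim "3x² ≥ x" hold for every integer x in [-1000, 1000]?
Over all integers in [-1000, 1000], LHS − RHS is smallest at x = 0, where it equals 0:
x = 0: LHS = 3·0² = 0; 0 ≥ 0 — holds
At the ends of the range:
x = -1000: LHS = 3·(-1000)² = 3000000; 3000000 ≥ -1000 — holds
x = 1000: LHS = 3·1000² = 3000000; 3000000 ≥ 1000 — holds
Hence LHS − RHS is never negative, i.e. LHS ≥ RHS throughout, so the relation holds for every integer in [-1000, 1000].

No counterexample exists.

Answer: True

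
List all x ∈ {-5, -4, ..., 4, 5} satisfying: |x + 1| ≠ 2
Holds for: {-5, -4, -2, -1, 0, 2, 3, 4, 5}
Fails for: {-3, 1}

Answer: {-5, -4, -2, -1, 0, 2, 3, 4, 5}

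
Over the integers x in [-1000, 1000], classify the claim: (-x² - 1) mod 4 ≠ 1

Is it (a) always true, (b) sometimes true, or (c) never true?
For a polynomial with integer coefficients, its value mod 4 depends only on x mod 4, so it suffices to check one representative of each residue class, x = 0, 1, 2, 3:
x = 0: LHS = (-0² - 1) mod 4 = (-1) mod 4 = 3; 3 ≠ 1 — holds
x = 1: LHS = (-1² - 1) mod 4 = (-2) mod 4 = 2; 2 ≠ 1 — holds
x = 2: LHS = (-2² - 1) mod 4 = (-5) mod 4 = 3; 3 ≠ 1 — holds
x = 3: LHS = (-3² - 1) mod 4 = (-10) mod 4 = 2; 2 ≠ 1 — holds
The relation holds in every residue class, so the relation holds for every integer in [-1000, 1000].

No counterexample exists.

Answer: Always true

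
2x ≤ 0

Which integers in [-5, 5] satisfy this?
Holds for: {-5, -4, -3, -2, -1, 0}
Fails for: {1, 2, 3, 4, 5}

Answer: {-5, -4, -3, -2, -1, 0}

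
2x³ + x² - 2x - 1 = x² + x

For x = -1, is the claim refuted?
Substitute x = -1 into the relation:
x = -1: LHS = 2·(-1)³ + (-1)² - 2·(-1) - 1 = 0, RHS = (-1)² + (-1) = 0; 0 = 0 — holds

The claim holds here, so x = -1 is not a counterexample. (A counterexample exists elsewhere, e.g. x = 0.)

Answer: No, x = -1 is not a counterexample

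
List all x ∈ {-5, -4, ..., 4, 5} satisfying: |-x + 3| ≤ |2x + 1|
Holds for: {-5, -4, 1, 2, 3, 4, 5}
Fails for: {-3, -2, -1, 0}

Answer: {-5, -4, 1, 2, 3, 4, 5}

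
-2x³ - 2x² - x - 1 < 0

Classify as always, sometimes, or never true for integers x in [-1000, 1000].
Holds at x = 0: LHS = -2·0³ - 2·0² - 0 - 1 = -1; -1 < 0 — holds
Fails at x = -1: LHS = -2·(-1)³ - 2·(-1)² - (-1) - 1 = 0; 0 < 0 — FAILS
It is satisfied by some integers in the range but not all.

Answer: Sometimes true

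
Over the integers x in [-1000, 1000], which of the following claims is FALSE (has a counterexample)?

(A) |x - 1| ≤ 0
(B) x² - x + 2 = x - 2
(A) x = 0: LHS = |0 - 1| = |-1| = 1; 1 ≤ 0 — FAILS
(B) x = 0: LHS = 0² - 0 + 2 = 2, RHS = 0 - 2 = -2; 2 = -2 — FAILS

Answer: Both A and B are false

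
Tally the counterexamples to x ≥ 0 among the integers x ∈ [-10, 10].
Counterexamples in [-10, 10]: {-10, -9, -8, -7, -6, -5, -4, -3, -2, -1}.

Counting them gives 10 values.

Answer: 10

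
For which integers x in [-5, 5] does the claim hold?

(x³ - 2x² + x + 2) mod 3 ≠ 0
For a polynomial with integer coefficients, its value mod 3 depends only on x mod 3, so it suffices to check one representative of each residue class, x = 0, 1, 2:
x = 0: LHS = (0³ - 2·0² + 0 + 2) mod 3 = 2 mod 3 = 2; 2 ≠ 0 — holds
x = 1: LHS = (1³ - 2·1² + 1 + 2) mod 3 = 2 mod 3 = 2; 2 ≠ 0 — holds
x = 2: LHS = (2³ - 2·2² + 2 + 2) mod 3 = 4 mod 3 = 1; 1 ≠ 0 — holds
The relation holds in every residue class, so the relation holds for every integer in [-5, 5].

Answer: All integers in [-5, 5]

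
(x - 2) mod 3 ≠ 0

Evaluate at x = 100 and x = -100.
x = 100: LHS = (100 - 2) mod 3 = 98 mod 3 = 2; 2 ≠ 0 — holds
x = -100: LHS = ((-100) - 2) mod 3 = (-102) mod 3 = 0; 0 ≠ 0 — FAILS

Answer: Partially: holds for x = 100, fails for x = -100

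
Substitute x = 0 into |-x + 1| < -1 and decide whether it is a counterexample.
Substitute x = 0 into the relation:
x = 0: LHS = |-0 + 1| = |1| = 1; 1 < -1 — FAILS

Since the claim fails at x = 0, this value is a counterexample.

Answer: Yes, x = 0 is a counterexample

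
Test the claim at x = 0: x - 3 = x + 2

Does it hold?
x = 0: LHS = 0 - 3 = -3, RHS = 0 + 2 = 2; -3 = 2 — FAILS

The relation fails at x = 0, so x = 0 is a counterexample.

Answer: No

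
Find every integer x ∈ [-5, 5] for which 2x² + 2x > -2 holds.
Over all integers in [-5, 5], LHS − RHS is smallest at x = 0, where it equals 2:
x = 0: LHS = 2·0² + 2·0 = 0; 0 > -2 — holds
At the ends of the range:
x = -5: LHS = 2·(-5)² + 2·(-5) = 40; 40 > -2 — holds
x = 5: LHS = 2·5² + 2·5 = 60; 60 > -2 — holds
Hence LHS − RHS is never zero or negative, i.e. LHS > RHS throughout, so the relation holds for every integer in [-5, 5].

Answer: All integers in [-5, 5]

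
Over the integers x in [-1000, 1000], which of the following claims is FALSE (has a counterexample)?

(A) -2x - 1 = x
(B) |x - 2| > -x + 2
(A) x = 0: LHS = -2·0 - 1 = -1; -1 = 0 — FAILS
(B) x = 0: LHS = |0 - 2| = |-2| = 2, RHS = -0 + 2 = 2; 2 > 2 — FAILS

Answer: Both A and B are false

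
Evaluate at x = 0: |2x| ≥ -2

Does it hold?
x = 0: LHS = |2·0| = |0| = 0; 0 ≥ -2 — holds

The relation is satisfied at x = 0.

Answer: Yes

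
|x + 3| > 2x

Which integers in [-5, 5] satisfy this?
Holds for: {-5, -4, -3, -2, -1, 0, 1, 2}
Fails for: {3, 4, 5}

Answer: {-5, -4, -3, -2, -1, 0, 1, 2}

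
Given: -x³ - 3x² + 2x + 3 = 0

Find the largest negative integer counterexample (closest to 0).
Testing negative integers from -1 downward:
x = -1: LHS = -(-1)³ - 3·(-1)² + 2·(-1) + 3 = -1; -1 = 0 — FAILS  ← closest negative counterexample to 0

Answer: x = -1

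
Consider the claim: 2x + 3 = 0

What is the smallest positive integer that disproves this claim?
Testing positive integers:
x = 1: LHS = 2·1 + 3 = 5; 5 = 0 — FAILS  ← smallest positive counterexample

Answer: x = 1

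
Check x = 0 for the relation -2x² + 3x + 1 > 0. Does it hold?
x = 0: LHS = -2·0² + 3·0 + 1 = 1; 1 > 0 — holds

The relation is satisfied at x = 0.

Answer: Yes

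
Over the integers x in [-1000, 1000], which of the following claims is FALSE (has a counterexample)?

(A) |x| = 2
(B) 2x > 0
(A) x = 0: LHS = |0| = 0; 0 = 2 — FAILS
(B) x = 0: LHS = 2·0 = 0; 0 > 0 — FAILS

Answer: Both A and B are false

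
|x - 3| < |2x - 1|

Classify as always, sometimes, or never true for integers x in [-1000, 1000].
Holds at x = 2: LHS = |2 - 3| = |-1| = 1, RHS = |2·2 - 1| = |3| = 3; 1 < 3 — holds
Fails at x = 0: LHS = |0 - 3| = |-3| = 3, RHS = |2·0 - 1| = |-1| = 1; 3 < 1 — FAILS
It is satisfied by some integers in the range but not all.

Answer: Sometimes true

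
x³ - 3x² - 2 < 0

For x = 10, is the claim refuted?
Substitute x = 10 into the relation:
x = 10: LHS = 10³ - 3·10² - 2 = 698; 698 < 0 — FAILS

Since the claim fails at x = 10, this value is a counterexample.

Answer: Yes, x = 10 is a counterexample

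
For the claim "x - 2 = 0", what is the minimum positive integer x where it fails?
Testing positive integers:
x = 1: LHS = 1 - 2 = -1; -1 = 0 — FAILS  ← smallest positive counterexample

Answer: x = 1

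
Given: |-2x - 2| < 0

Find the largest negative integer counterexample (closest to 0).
Testing negative integers from -1 downward:
x = -1: LHS = |-2·(-1) - 2| = |0| = 0; 0 < 0 — FAILS  ← closest negative counterexample to 0

Answer: x = -1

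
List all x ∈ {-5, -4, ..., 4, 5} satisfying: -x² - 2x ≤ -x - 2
Holds for: {-5, -4, -3, -2, 1, 2, 3, 4, 5}
Fails for: {-1, 0}

Answer: {-5, -4, -3, -2, 1, 2, 3, 4, 5}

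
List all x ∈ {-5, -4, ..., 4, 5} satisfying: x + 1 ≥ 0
Holds for: {-1, 0, 1, 2, 3, 4, 5}
Fails for: {-5, -4, -3, -2}

Answer: {-1, 0, 1, 2, 3, 4, 5}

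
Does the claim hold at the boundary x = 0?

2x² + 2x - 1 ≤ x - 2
x = 0: LHS = 2·0² + 2·0 - 1 = -1, RHS = 0 - 2 = -2; -1 ≤ -2 — FAILS

The relation fails at x = 0, so x = 0 is a counterexample.

Answer: No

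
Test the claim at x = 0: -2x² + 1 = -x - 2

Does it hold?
x = 0: LHS = -2·0² + 1 = 1, RHS = -0 - 2 = -2; 1 = -2 — FAILS

The relation fails at x = 0, so x = 0 is a counterexample.

Answer: No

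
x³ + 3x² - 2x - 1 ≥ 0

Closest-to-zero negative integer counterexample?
Testing negative integers from -1 downward:
x = -1: LHS = (-1)³ + 3·(-1)² - 2·(-1) - 1 = 3; 3 ≥ 0 — holds
x = -2: LHS = (-2)³ + 3·(-2)² - 2·(-2) - 1 = 7; 7 ≥ 0 — holds
x = -3: LHS = (-3)³ + 3·(-3)² - 2·(-3) - 1 = 5; 5 ≥ 0 — holds
x = -4: LHS = (-4)³ + 3·(-4)² - 2·(-4) - 1 = -9; -9 ≥ 0 — FAILS  ← closest negative counterexample to 0

Answer: x = -4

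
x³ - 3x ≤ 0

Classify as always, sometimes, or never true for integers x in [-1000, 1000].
Holds at x = 0: LHS = 0³ - 3·0 = 0; 0 ≤ 0 — holds
Fails at x = -1: LHS = (-1)³ - 3·(-1) = 2; 2 ≤ 0 — FAILS
It is satisfied by some integers in the range but not all.

Answer: Sometimes true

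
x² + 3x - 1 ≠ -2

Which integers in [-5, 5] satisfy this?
Track d = LHS − RHS over the integers in [-5, 5]. Equality would need d = 0, but d changes sign only between consecutive integers, jumping over 0:
x = -3: LHS = (-3)² + 3·(-3) - 1 = -1; -1 ≠ -2 — holds  (d = 1)
x = -2: LHS = (-2)² + 3·(-2) - 1 = -3; -3 ≠ -2 — holds  (d = -1)
x = -1: LHS = (-1)² + 3·(-1) - 1 = -3; -3 ≠ -2 — holds  (d = -1)
x = 0: LHS = 0² + 3·0 - 1 = -1; -1 ≠ -2 — holds  (d = 1)
Away from these crossings d keeps a constant sign, and checking every integer in [-5, 5] confirms d ≠ 0 throughout. Hence the two sides are never equal, so the relation holds for every integer in [-5, 5].

Answer: All integers in [-5, 5]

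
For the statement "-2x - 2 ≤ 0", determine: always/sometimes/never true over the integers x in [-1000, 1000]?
Holds at x = 0: LHS = -2·0 - 2 = -2; -2 ≤ 0 — holds
Fails at x = -2: LHS = -2·(-2) - 2 = 2; 2 ≤ 0 — FAILS
It is satisfied by some integers in the range but not all.

Answer: Sometimes true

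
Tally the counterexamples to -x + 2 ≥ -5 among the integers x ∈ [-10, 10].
Counterexamples in [-10, 10]: {8, 9, 10}.

Counting them gives 3 values.

Answer: 3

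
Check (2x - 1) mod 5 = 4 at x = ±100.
x = 100: LHS = (2·100 - 1) mod 5 = 199 mod 5 = 4; 4 = 4 — holds
x = -100: LHS = (2·(-100) - 1) mod 5 = (-201) mod 5 = 4; 4 = 4 — holds

Answer: Yes, holds for both x = 100 and x = -100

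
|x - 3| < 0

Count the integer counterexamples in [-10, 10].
Counterexamples in [-10, 10]: {-10, -9, -8, -7, -6, -5, -4, -3, -2, -1, 0, 1, 2, 3, 4, 5, 6, 7, 8, 9, 10}.

Counting them gives 21 values.

Answer: 21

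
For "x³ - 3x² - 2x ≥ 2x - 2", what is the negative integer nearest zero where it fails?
Testing negative integers from -1 downward:
x = -1: LHS = (-1)³ - 3·(-1)² - 2·(-1) = -2, RHS = 2·(-1) - 2 = -4; -2 ≥ -4 — holds
x = -2: LHS = (-2)³ - 3·(-2)² - 2·(-2) = -16, RHS = 2·(-2) - 2 = -6; -16 ≥ -6 — FAILS  ← closest negative counterexample to 0

Answer: x = -2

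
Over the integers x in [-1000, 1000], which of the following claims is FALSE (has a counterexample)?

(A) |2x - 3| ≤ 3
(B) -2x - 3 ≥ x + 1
(A) x = -1: LHS = |2·(-1) - 3| = |-5| = 5; 5 ≤ 3 — FAILS
(B) x = 0: LHS = -2·0 - 3 = -3, RHS = 0 + 1 = 1; -3 ≥ 1 — FAILS

Answer: Both A and B are false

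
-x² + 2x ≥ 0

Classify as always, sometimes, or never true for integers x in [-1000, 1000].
Holds at x = 0: LHS = -0² + 2·0 = 0; 0 ≥ 0 — holds
Fails at x = -1: LHS = -(-1)² + 2·(-1) = -3; -3 ≥ 0 — FAILS
It is satisfied by some integers in the range but not all.

Answer: Sometimes true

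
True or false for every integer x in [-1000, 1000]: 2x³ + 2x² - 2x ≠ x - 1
Track d = LHS − RHS over the integers in [-1000, 1000]. Equality would need d = 0, but d changes sign only between consecutive integers, jumping over 0:
x = -2: LHS = 2·(-2)³ + 2·(-2)² - 2·(-2) = -4, RHS = (-2) - 1 = -3; -4 ≠ -3 — holds  (d = -1)
x = -1: LHS = 2·(-1)³ + 2·(-1)² - 2·(-1) = 2, RHS = (-1) - 1 = -2; 2 ≠ -2 — holds  (d = 4)
Away from these crossings d keeps a constant sign, and checking every integer in [-1000, 1000] confirms d ≠ 0 throughout. Hence the two sides are never equal, so the relation holds for every integer in [-1000, 1000].

No counterexample exists.

Answer: True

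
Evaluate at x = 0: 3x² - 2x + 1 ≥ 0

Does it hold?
x = 0: LHS = 3·0² - 2·0 + 1 = 1; 1 ≥ 0 — holds

The relation is satisfied at x = 0.

Answer: Yes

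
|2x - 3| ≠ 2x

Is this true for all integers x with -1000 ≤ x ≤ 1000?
Track d = LHS − RHS over the integers in [-1000, 1000]. Equality would need d = 0, but d changes sign only between consecutive integers, jumping over 0:
x = 0: LHS = |2·0 - 3| = |-3| = 3, RHS = 2·0 = 0; 3 ≠ 0 — holds  (d = 3)
x = 1: LHS = |2·1 - 3| = |-1| = 1, RHS = 2·1 = 2; 1 ≠ 2 — holds  (d = -1)
Away from these crossings d keeps a constant sign, and checking every integer in [-1000, 1000] confirms d ≠ 0 throughout. Hence the two sides are never equal, so the relation holds for every integer in [-1000, 1000].

No counterexample exists.

Answer: True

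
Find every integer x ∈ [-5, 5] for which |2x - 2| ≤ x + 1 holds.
Holds for: {1, 2, 3}
Fails for: {-5, -4, -3, -2, -1, 0, 4, 5}

Answer: {1, 2, 3}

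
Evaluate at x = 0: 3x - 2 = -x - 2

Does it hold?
x = 0: LHS = 3·0 - 2 = -2, RHS = -0 - 2 = -2; -2 = -2 — holds

The relation is satisfied at x = 0.

Answer: Yes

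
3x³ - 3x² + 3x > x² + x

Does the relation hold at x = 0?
x = 0: LHS = 3·0³ - 3·0² + 3·0 = 0, RHS = 0² + 0 = 0; 0 > 0 — FAILS

The relation fails at x = 0, so x = 0 is a counterexample.

Answer: No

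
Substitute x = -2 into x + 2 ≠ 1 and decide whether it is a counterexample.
Substitute x = -2 into the relation:
x = -2: LHS = (-2) + 2 = 0; 0 ≠ 1 — holds

The claim holds here, so x = -2 is not a counterexample. (A counterexample exists elsewhere, e.g. x = -1.)

Answer: No, x = -2 is not a counterexample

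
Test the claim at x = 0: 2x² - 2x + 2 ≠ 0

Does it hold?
x = 0: LHS = 2·0² - 2·0 + 2 = 2; 2 ≠ 0 — holds

The relation is satisfied at x = 0.

Answer: Yes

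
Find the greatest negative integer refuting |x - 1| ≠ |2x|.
Testing negative integers from -1 downward:
x = -1: LHS = |(-1) - 1| = |-2| = 2, RHS = |2·(-1)| = |-2| = 2; 2 ≠ 2 — FAILS  ← closest negative counterexample to 0

Answer: x = -1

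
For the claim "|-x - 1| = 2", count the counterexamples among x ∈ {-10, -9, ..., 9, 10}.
Counterexamples in [-10, 10]: {-10, -9, -8, -7, -6, -5, -4, -2, -1, 0, 2, 3, 4, 5, 6, 7, 8, 9, 10}.

Counting them gives 19 values.

Answer: 19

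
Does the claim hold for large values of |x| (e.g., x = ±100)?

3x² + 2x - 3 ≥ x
x = 100: LHS = 3·100² + 2·100 - 3 = 30197; 30197 ≥ 100 — holds
x = -100: LHS = 3·(-100)² + 2·(-100) - 3 = 29797; 29797 ≥ -100 — holds

Answer: Yes, holds for both x = 100 and x = -100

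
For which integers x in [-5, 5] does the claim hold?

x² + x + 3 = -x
Over all integers in [-5, 5], LHS − RHS is always positive; it is smallest at x = -1, where it equals 2:
x = -1: LHS = (-1)² + (-1) + 3 = 3, RHS = -(-1) = 1; 3 = 1 — FAILS
At the ends of the range:
x = -5: LHS = (-5)² + (-5) + 3 = 23, RHS = -(-5) = 5; 23 = 5 — FAILS
x = 5: LHS = 5² + 5 + 3 = 33; 33 = -5 — FAILS
Hence LHS − RHS is never 0, i.e. the two sides are never equal, so the claimed relation (=) fails for every integer in [-5, 5].

Answer: None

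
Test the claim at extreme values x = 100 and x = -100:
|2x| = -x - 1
x = 100: LHS = |2·100| = |200| = 200, RHS = -100 - 1 = -101; 200 = -101 — FAILS
x = -100: LHS = |2·(-100)| = |-200| = 200, RHS = -(-100) - 1 = 99; 200 = 99 — FAILS

Answer: No, fails for both x = 100 and x = -100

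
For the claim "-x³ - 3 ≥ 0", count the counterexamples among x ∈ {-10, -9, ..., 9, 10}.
Counterexamples in [-10, 10]: {-1, 0, 1, 2, 3, 4, 5, 6, 7, 8, 9, 10}.

Counting them gives 12 values.

Answer: 12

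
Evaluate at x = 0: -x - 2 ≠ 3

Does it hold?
x = 0: LHS = -0 - 2 = -2; -2 ≠ 3 — holds

The relation is satisfied at x = 0.

Answer: Yes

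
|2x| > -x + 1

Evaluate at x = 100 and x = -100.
x = 100: LHS = |2·100| = |200| = 200, RHS = -100 + 1 = -99; 200 > -99 — holds
x = -100: LHS = |2·(-100)| = |-200| = 200, RHS = -(-100) + 1 = 101; 200 > 101 — holds

Answer: Yes, holds for both x = 100 and x = -100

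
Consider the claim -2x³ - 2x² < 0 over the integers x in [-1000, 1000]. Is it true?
The claim fails at x = 0:
x = 0: LHS = -2·0³ - 2·0² = 0; 0 < 0 — FAILS

Because a single integer refutes it, the statement is false.

Answer: False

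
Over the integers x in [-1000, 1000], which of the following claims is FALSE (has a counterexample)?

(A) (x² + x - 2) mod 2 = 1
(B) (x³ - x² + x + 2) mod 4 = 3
(A) x = 0: LHS = (0² + 0 - 2) mod 2 = (-2) mod 2 = 0; 0 = 1 — FAILS
(B) x = 0: LHS = (0³ - 0² + 0 + 2) mod 4 = 2 mod 4 = 2; 2 = 3 — FAILS

Answer: Both A and B are false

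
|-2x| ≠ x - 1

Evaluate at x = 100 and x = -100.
x = 100: LHS = |-2·100| = |-200| = 200, RHS = 100 - 1 = 99; 200 ≠ 99 — holds
x = -100: LHS = |-2·(-100)| = |200| = 200, RHS = (-100) - 1 = -101; 200 ≠ -101 — holds

Answer: Yes, holds for both x = 100 and x = -100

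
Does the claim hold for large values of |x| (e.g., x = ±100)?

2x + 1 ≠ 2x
x = 100: LHS = 2·100 + 1 = 201, RHS = 2·100 = 200; 201 ≠ 200 — holds
x = -100: LHS = 2·(-100) + 1 = -199, RHS = 2·(-100) = -200; -199 ≠ -200 — holds

Answer: Yes, holds for both x = 100 and x = -100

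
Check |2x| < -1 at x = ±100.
x = 100: LHS = |2·100| = |200| = 200; 200 < -1 — FAILS
x = -100: LHS = |2·(-100)| = |-200| = 200; 200 < -1 — FAILS

Answer: No, fails for both x = 100 and x = -100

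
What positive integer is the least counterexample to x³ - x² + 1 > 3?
Testing positive integers:
x = 1: LHS = 1³ - 1² + 1 = 1; 1 > 3 — FAILS  ← smallest positive counterexample

Answer: x = 1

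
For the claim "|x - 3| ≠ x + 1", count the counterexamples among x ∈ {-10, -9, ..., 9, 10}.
Counterexamples in [-10, 10]: {1}.

Counting them gives 1 values.

Answer: 1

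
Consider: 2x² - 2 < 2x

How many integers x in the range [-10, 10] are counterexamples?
Counterexamples in [-10, 10]: {-10, -9, -8, -7, -6, -5, -4, -3, -2, -1, 2, 3, 4, 5, 6, 7, 8, 9, 10}.

Counting them gives 19 values.

Answer: 19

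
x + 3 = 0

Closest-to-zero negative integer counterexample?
Testing negative integers from -1 downward:
x = -1: LHS = (-1) + 3 = 2; 2 = 0 — FAILS  ← closest negative counterexample to 0

Answer: x = -1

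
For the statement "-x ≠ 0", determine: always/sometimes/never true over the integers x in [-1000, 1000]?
Holds at x = 1: -1 ≠ 0 — holds
Fails at x = 0: LHS = -0 = 0; 0 ≠ 0 — FAILS
It is satisfied by some integers in the range but not all.

Answer: Sometimes true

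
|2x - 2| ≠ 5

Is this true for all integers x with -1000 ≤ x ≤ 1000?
Track d = LHS − RHS over the integers in [-1000, 1000]. Equality would need d = 0, but d changes sign only between consecutive integers, jumping over 0:
x = -2: LHS = |2·(-2) - 2| = |-6| = 6; 6 ≠ 5 — holds  (d = 1)
x = -1: LHS = |2·(-1) - 2| = |-4| = 4; 4 ≠ 5 — holds  (d = -1)
x = 3: LHS = |2·3 - 2| = |4| = 4; 4 ≠ 5 — holds  (d = -1)
x = 4: LHS = |2·4 - 2| = |6| = 6; 6 ≠ 5 — holds  (d = 1)
Away from these crossings d keeps a constant sign, and checking every integer in [-1000, 1000] confirms d ≠ 0 throughout. Hence the two sides are never equal, so the relation holds for every integer in [-1000, 1000].

No counterexample exists.

Answer: True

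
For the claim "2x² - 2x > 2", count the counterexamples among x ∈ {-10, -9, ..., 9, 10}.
Counterexamples in [-10, 10]: {0, 1}.

Counting them gives 2 values.

Answer: 2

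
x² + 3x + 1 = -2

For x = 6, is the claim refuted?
Substitute x = 6 into the relation:
x = 6: LHS = 6² + 3·6 + 1 = 55; 55 = -2 — FAILS

Since the claim fails at x = 6, this value is a counterexample.

Answer: Yes, x = 6 is a counterexample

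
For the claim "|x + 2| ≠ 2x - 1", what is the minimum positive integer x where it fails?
Testing positive integers:
x = 1: LHS = |1 + 2| = |3| = 3, RHS = 2·1 - 1 = 1; 3 ≠ 1 — holds
x = 2: LHS = |2 + 2| = |4| = 4, RHS = 2·2 - 1 = 3; 4 ≠ 3 — holds
x = 3: LHS = |3 + 2| = |5| = 5, RHS = 2·3 - 1 = 5; 5 ≠ 5 — FAILS  ← smallest positive counterexample

Answer: x = 3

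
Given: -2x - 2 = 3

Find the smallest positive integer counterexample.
Testing positive integers:
x = 1: LHS = -2·1 - 2 = -4; -4 = 3 — FAILS  ← smallest positive counterexample

Answer: x = 1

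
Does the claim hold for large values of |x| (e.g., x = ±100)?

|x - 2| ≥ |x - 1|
x = 100: LHS = |100 - 2| = |98| = 98, RHS = |100 - 1| = |99| = 99; 98 ≥ 99 — FAILS
x = -100: LHS = |(-100) - 2| = |-102| = 102, RHS = |(-100) - 1| = |-101| = 101; 102 ≥ 101 — holds

Answer: Partially: fails for x = 100, holds for x = -100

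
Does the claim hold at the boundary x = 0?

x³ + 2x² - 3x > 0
x = 0: LHS = 0³ + 2·0² - 3·0 = 0; 0 > 0 — FAILS

The relation fails at x = 0, so x = 0 is a counterexample.

Answer: No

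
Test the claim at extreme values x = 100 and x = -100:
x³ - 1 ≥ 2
x = 100: LHS = 100³ - 1 = 999999; 999999 ≥ 2 — holds
x = -100: LHS = (-100)³ - 1 = -1000001; -1000001 ≥ 2 — FAILS

Answer: Partially: holds for x = 100, fails for x = -100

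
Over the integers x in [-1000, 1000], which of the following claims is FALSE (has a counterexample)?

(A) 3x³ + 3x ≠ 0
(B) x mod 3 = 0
(A) x = 0: LHS = 3·0³ + 3·0 = 0; 0 ≠ 0 — FAILS
(B) x = 1: LHS = 1 mod 3 = 1; 1 = 0 — FAILS

Answer: Both A and B are false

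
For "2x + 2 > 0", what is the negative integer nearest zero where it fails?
Testing negative integers from -1 downward:
x = -1: LHS = 2·(-1) + 2 = 0; 0 > 0 — FAILS  ← closest negative counterexample to 0

Answer: x = -1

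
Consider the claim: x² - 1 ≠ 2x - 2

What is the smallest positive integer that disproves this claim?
Testing positive integers:
x = 1: LHS = 1² - 1 = 0, RHS = 2·1 - 2 = 0; 0 ≠ 0 — FAILS  ← smallest positive counterexample

Answer: x = 1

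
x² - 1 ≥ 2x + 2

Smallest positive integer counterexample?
Testing positive integers:
x = 1: LHS = 1² - 1 = 0, RHS = 2·1 + 2 = 4; 0 ≥ 4 — FAILS  ← smallest positive counterexample

Answer: x = 1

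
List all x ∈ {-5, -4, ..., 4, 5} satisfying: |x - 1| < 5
Holds for: {-3, -2, -1, 0, 1, 2, 3, 4, 5}
Fails for: {-5, -4}

Answer: {-3, -2, -1, 0, 1, 2, 3, 4, 5}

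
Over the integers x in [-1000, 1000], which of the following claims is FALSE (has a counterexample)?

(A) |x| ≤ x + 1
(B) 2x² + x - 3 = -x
(A) x = -1: LHS = |-1| = 1, RHS = (-1) + 1 = 0; 1 ≤ 0 — FAILS
(B) x = 0: LHS = 2·0² + 0 - 3 = -3, RHS = -0 = 0; -3 = 0 — FAILS

Answer: Both A and B are false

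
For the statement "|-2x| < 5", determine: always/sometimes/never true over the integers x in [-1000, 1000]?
Holds at x = 0: LHS = |-2·0| = |0| = 0; 0 < 5 — holds
Fails at x = 3: LHS = |-2·3| = |-6| = 6; 6 < 5 — FAILS
It is satisfied by some integers in the range but not all.

Answer: Sometimes true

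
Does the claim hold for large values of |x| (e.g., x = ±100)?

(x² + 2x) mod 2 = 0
x = 100: LHS = (100² + 2·100) mod 2 = 10200 mod 2 = 0; 0 = 0 — holds
x = -100: LHS = ((-100)² + 2·(-100)) mod 2 = 9800 mod 2 = 0; 0 = 0 — holds

Answer: Yes, holds for both x = 100 and x = -100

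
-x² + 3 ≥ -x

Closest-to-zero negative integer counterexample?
Testing negative integers from -1 downward:
x = -1: LHS = -(-1)² + 3 = 2, RHS = -(-1) = 1; 2 ≥ 1 — holds
x = -2: LHS = -(-2)² + 3 = -1, RHS = -(-2) = 2; -1 ≥ 2 — FAILS  ← closest negative counterexample to 0

Answer: x = -2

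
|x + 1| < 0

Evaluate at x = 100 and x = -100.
x = 100: LHS = |100 + 1| = |101| = 101; 101 < 0 — FAILS
x = -100: LHS = |(-100) + 1| = |-99| = 99; 99 < 0 — FAILS

Answer: No, fails for both x = 100 and x = -100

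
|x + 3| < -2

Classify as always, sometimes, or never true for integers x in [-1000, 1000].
An absolute value is never negative, so the left side is ≥ 0 for every x, while the right side is -2. Tightest case in [-1000, 1000] is x = -3:
x = -3: LHS = |(-3) + 3| = |0| = 0; 0 < -2 — FAILS
Hence LHS − RHS is never negative, i.e. LHS ≥ RHS throughout, so the claimed relation (<) fails for every integer in [-1000, 1000].

No integer in the range satisfies it.

Answer: Never true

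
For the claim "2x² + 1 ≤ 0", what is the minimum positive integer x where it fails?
Testing positive integers:
x = 1: LHS = 2·1² + 1 = 3; 3 ≤ 0 — FAILS  ← smallest positive counterexample

Answer: x = 1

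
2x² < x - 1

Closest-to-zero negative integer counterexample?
Testing negative integers from -1 downward:
x = -1: LHS = 2·(-1)² = 2, RHS = (-1) - 1 = -2; 2 < -2 — FAILS  ← closest negative counterexample to 0

Answer: x = -1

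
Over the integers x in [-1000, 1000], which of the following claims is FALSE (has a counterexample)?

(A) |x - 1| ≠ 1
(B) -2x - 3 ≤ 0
(A) x = 0: LHS = |0 - 1| = |-1| = 1; 1 ≠ 1 — FAILS
(B) x = -2: LHS = -2·(-2) - 3 = 1; 1 ≤ 0 — FAILS

Answer: Both A and B are false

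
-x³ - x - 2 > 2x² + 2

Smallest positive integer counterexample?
Testing positive integers:
x = 1: LHS = -1³ - 1 - 2 = -4, RHS = 2·1² + 2 = 4; -4 > 4 — FAILS  ← smallest positive counterexample

Answer: x = 1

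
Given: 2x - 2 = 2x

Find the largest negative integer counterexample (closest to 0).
Testing negative integers from -1 downward:
x = -1: LHS = 2·(-1) - 2 = -4, RHS = 2·(-1) = -2; -4 = -2 — FAILS  ← closest negative counterexample to 0

Answer: x = -1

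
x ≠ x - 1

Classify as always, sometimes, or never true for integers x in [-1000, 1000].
Over all integers in [-1000, 1000], LHS − RHS is always positive; it is smallest at x = 0, where it equals 1:
x = 0: RHS = 0 - 1 = -1; 0 ≠ -1 — holds
At the ends of the range:
x = -1000: RHS = (-1000) - 1 = -1001; -1000 ≠ -1001 — holds
x = 1000: RHS = 1000 - 1 = 999; 1000 ≠ 999 — holds
Hence LHS − RHS is never 0, i.e. the two sides are never equal, so the relation holds for every integer in [-1000, 1000].

No counterexample exists.

Answer: Always true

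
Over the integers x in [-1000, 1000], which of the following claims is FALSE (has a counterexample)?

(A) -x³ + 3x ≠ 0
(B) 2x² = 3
(A) x = 0: LHS = -0³ + 3·0 = 0; 0 ≠ 0 — FAILS
(B) x = 0: LHS = 2·0² = 0; 0 = 3 — FAILS

Answer: Both A and B are false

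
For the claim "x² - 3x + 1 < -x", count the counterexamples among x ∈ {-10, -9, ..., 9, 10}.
Counterexamples in [-10, 10]: {-10, -9, -8, -7, -6, -5, -4, -3, -2, -1, 0, 1, 2, 3, 4, 5, 6, 7, 8, 9, 10}.

Counting them gives 21 values.

Answer: 21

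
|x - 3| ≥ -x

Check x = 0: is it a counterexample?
Substitute x = 0 into the relation:
x = 0: LHS = |0 - 3| = |-3| = 3, RHS = -0 = 0; 3 ≥ 0 — holds

The relation holds at x = 0, so it is not a counterexample.

Answer: No, x = 0 is not a counterexample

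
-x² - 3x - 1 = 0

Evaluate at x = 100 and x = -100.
x = 100: LHS = -100² - 3·100 - 1 = -10301; -10301 = 0 — FAILS
x = -100: LHS = -(-100)² - 3·(-100) - 1 = -9701; -9701 = 0 — FAILS

Answer: No, fails for both x = 100 and x = -100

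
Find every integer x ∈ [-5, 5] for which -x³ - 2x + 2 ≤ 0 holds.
Holds for: {1, 2, 3, 4, 5}
Fails for: {-5, -4, -3, -2, -1, 0}

Answer: {1, 2, 3, 4, 5}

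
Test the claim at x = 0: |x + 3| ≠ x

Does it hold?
x = 0: LHS = |0 + 3| = |3| = 3; 3 ≠ 0 — holds

The relation is satisfied at x = 0.

Answer: Yes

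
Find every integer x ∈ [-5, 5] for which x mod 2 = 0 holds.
Holds for: {-4, -2, 0, 2, 4}
Fails for: {-5, -3, -1, 1, 3, 5}

Answer: {-4, -2, 0, 2, 4}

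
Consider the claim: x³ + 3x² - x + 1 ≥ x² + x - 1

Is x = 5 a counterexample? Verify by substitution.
Substitute x = 5 into the relation:
x = 5: LHS = 5³ + 3·5² - 5 + 1 = 196, RHS = 5² + 5 - 1 = 29; 196 ≥ 29 — holds

The claim holds here, so x = 5 is not a counterexample. (A counterexample exists elsewhere, e.g. x = -3.)

Answer: No, x = 5 is not a counterexample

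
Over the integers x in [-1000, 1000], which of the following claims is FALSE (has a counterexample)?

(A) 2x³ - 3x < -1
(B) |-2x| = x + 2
(A) x = 0: LHS = 2·0³ - 3·0 = 0; 0 < -1 — FAILS
(B) x = 0: LHS = |-2·0| = |0| = 0, RHS = 0 + 2 = 2; 0 = 2 — FAILS

Answer: Both A and B are false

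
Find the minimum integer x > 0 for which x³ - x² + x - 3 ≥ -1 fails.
Testing positive integers:
x = 1: LHS = 1³ - 1² + 1 - 3 = -2; -2 ≥ -1 — FAILS  ← smallest positive counterexample

Answer: x = 1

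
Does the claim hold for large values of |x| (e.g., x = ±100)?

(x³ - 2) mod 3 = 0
x = 100: LHS = (100³ - 2) mod 3 = 999998 mod 3 = 2; 2 = 0 — FAILS
x = -100: LHS = ((-100)³ - 2) mod 3 = (-1000002) mod 3 = 0; 0 = 0 — holds

Answer: Partially: fails for x = 100, holds for x = -100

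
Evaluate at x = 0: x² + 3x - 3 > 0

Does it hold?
x = 0: LHS = 0² + 3·0 - 3 = -3; -3 > 0 — FAILS

The relation fails at x = 0, so x = 0 is a counterexample.

Answer: No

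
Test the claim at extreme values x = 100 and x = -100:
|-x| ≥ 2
x = 100: LHS = |-100| = 100; 100 ≥ 2 — holds
x = -100: LHS = |-(-100)| = |100| = 100; 100 ≥ 2 — holds

Answer: Yes, holds for both x = 100 and x = -100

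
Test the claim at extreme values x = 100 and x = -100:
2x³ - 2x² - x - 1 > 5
x = 100: LHS = 2·100³ - 2·100² - 100 - 1 = 1979899; 1979899 > 5 — holds
x = -100: LHS = 2·(-100)³ - 2·(-100)² - (-100) - 1 = -2019901; -2019901 > 5 — FAILS

Answer: Partially: holds for x = 100, fails for x = -100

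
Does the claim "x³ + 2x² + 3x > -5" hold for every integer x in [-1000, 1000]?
The claim fails at x = -2:
x = -2: LHS = (-2)³ + 2·(-2)² + 3·(-2) = -6; -6 > -5 — FAILS

Because a single integer refutes it, the statement is false.

Answer: False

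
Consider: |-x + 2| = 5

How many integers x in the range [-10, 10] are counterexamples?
Counterexamples in [-10, 10]: {-10, -9, -8, -7, -6, -5, -4, -2, -1, 0, 1, 2, 3, 4, 5, 6, 8, 9, 10}.

Counting them gives 19 values.

Answer: 19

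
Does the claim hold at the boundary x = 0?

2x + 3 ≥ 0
x = 0: LHS = 2·0 + 3 = 3; 3 ≥ 0 — holds

The relation is satisfied at x = 0.

Answer: Yes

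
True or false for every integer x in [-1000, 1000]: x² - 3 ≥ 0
The claim fails at x = 0:
x = 0: LHS = 0² - 3 = -3; -3 ≥ 0 — FAILS

Because a single integer refutes it, the statement is false.

Answer: False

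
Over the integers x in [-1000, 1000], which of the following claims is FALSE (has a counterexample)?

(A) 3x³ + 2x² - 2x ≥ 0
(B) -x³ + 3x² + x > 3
(A) x = -2: LHS = 3·(-2)³ + 2·(-2)² - 2·(-2) = -12; -12 ≥ 0 — FAILS
(B) x = 0: LHS = -0³ + 3·0² + 0 = 0; 0 > 3 — FAILS

Answer: Both A and B are false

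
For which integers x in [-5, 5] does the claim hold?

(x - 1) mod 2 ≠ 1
Holds for: {-5, -3, -1, 1, 3, 5}
Fails for: {-4, -2, 0, 2, 4}

Answer: {-5, -3, -1, 1, 3, 5}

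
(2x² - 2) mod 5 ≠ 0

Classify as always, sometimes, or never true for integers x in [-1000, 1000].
Holds at x = 0: LHS = (2·0² - 2) mod 5 = (-2) mod 5 = 3; 3 ≠ 0 — holds
Fails at x = 1: LHS = (2·1² - 2) mod 5 = 0 mod 5 = 0; 0 ≠ 0 — FAILS
It is satisfied by some integers in the range but not all.

Answer: Sometimes true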